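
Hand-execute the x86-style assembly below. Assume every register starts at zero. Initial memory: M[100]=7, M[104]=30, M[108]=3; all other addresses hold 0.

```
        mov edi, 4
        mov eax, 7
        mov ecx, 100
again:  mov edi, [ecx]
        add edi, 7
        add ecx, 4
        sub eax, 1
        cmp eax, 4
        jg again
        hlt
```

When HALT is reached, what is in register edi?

10

after mov edi, 4: edi=4
after mov eax, 7: eax=7
after mov ecx, 100: ecx=100
after mov edi, [ecx]: edi=M[100]=7
after add edi, 7: edi=7+7=14
after add ecx, 4: ecx=100+4=104
after sub eax, 1: eax=7-1=6
cmp eax, 4  (cmp 6,4)
jg again: taken
after mov edi, [ecx]: edi=M[104]=30
after add edi, 7: edi=30+7=37
after add ecx, 4: ecx=104+4=108
after sub eax, 1: eax=6-1=5
cmp eax, 4  (cmp 5,4)
jg again: taken
after mov edi, [ecx]: edi=M[108]=3
after add edi, 7: edi=3+7=10
after add ecx, 4: ecx=108+4=112
after sub eax, 1: eax=5-1=4
cmp eax, 4  (cmp 4,4)
jg again: not taken
halt.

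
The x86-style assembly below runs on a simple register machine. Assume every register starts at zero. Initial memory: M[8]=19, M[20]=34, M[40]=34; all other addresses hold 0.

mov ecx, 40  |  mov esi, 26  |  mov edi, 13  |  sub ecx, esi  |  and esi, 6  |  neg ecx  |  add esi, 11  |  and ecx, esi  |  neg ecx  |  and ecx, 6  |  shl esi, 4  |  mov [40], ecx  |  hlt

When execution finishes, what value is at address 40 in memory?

0

mov ecx, 40 → ecx=40
mov esi, 26 → esi=26
mov edi, 13 → edi=13
sub ecx, esi → ecx=40-26=14
and esi, 6 → esi=26&6=2
neg ecx → ecx=-(14)=-14
add esi, 11 → esi=2+11=13
and ecx, esi → ecx=(-14)&13=0
neg ecx → ecx=-(0)=0
and ecx, 6 → ecx=0&6=0
shl esi, 4 → esi=13<<4=208
mov [40], ecx → M[40]=0
halt.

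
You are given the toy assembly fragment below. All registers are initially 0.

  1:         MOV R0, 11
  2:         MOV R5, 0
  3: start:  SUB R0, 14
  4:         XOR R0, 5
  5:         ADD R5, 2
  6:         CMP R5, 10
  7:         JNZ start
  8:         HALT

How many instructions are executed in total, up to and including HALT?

after MOV R0, 11: R0=11
after MOV R5, 0: R5=0
after SUB R0, 14: R0=11-14=-3
after XOR R0, 5: R0=(-3)^5=-8
after ADD R5, 2: R5=0+2=2
CMP R5, 10  (cmp 2,10)
JNZ start: taken
after SUB R0, 14: R0=(-8)-14=-22
after XOR R0, 5: R0=(-22)^5=-17
after ADD R5, 2: R5=2+2=4
CMP R5, 10  (cmp 4,10)
JNZ start: taken
after SUB R0, 14: R0=(-17)-14=-31
after XOR R0, 5: R0=(-31)^5=-28
after ADD R5, 2: R5=4+2=6
CMP R5, 10  (cmp 6,10)
JNZ start: taken
after SUB R0, 14: R0=(-28)-14=-42
after XOR R0, 5: R0=(-42)^5=-45
after ADD R5, 2: R5=6+2=8
CMP R5, 10  (cmp 8,10)
JNZ start: taken
after SUB R0, 14: R0=(-45)-14=-59
after XOR R0, 5: R0=(-59)^5=-64
after ADD R5, 2: R5=8+2=10
CMP R5, 10  (cmp 10,10)
JNZ start: not taken
halt.
Total executed instructions: 28.

28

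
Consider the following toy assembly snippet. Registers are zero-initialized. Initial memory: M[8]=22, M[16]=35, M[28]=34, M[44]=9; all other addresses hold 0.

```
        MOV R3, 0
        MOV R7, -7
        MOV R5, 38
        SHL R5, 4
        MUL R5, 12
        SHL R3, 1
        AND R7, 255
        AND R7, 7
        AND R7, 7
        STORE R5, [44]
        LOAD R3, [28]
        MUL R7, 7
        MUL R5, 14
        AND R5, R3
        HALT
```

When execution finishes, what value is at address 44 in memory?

7296

R3=0
R7=-7
R5=38
R5=38<<4=608
R5=608*12=7296
R3=0<<1=0
R7=(-7)&255=249
R7=249&7=1
R7=1&7=1
STORE R5, [44] → M[44]=7296
R3=M[28]=34
R7=1*7=7
R5=7296*14=102144
R5=102144&34=0
halt.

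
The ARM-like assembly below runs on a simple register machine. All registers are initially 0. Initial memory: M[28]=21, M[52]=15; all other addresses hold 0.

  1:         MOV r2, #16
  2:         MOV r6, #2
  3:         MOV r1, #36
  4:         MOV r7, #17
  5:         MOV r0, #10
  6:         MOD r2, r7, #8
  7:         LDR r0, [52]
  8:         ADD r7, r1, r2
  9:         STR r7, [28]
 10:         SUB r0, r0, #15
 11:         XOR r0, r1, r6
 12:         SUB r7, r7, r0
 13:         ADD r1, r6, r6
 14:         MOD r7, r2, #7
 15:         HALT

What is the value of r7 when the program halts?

1

MOV r2, #16 → r2=16
MOV r6, #2 → r6=2
MOV r1, #36 → r1=36
MOV r7, #17 → r7=17
MOV r0, #10 → r0=10
MOD r2, r7, #8 → r2=17%8=1
LDR r0, [52] → r0=M[52]=15
ADD r7, r1, r2 → r7=36+1=37
STR r7, [28] → M[28]=37
SUB r0, r0, #15 → r0=15-15=0
XOR r0, r1, r6 → r0=36^2=38
SUB r7, r7, r0 → r7=37-38=-1
ADD r1, r6, r6 → r1=2+2=4
MOD r7, r2, #7 → r7=1%7=1
halt.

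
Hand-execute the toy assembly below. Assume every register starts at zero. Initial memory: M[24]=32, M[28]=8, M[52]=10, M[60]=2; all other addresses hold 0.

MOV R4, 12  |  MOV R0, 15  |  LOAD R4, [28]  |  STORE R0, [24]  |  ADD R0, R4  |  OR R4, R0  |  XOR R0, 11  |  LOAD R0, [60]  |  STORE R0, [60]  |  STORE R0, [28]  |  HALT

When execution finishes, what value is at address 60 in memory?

2

MOV R4, 12 → R4=12
MOV R0, 15 → R0=15
LOAD R4, [28] → R4=M[28]=8
STORE R0, [24] → M[24]=15
ADD R0, R4 → R0=15+8=23
OR R4, R0 → R4=8|23=31
XOR R0, 11 → R0=23^11=28
LOAD R0, [60] → R0=M[60]=2
STORE R0, [60] → M[60]=2
STORE R0, [28] → M[28]=2
halt.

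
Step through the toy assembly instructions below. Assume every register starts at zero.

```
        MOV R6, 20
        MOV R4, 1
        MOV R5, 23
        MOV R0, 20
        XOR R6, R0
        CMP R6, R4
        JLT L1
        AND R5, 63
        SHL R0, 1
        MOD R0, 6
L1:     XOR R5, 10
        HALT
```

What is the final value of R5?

29

after MOV R6, 20: R6=20
after MOV R4, 1: R4=1
after MOV R5, 23: R5=23
after MOV R0, 20: R0=20
after XOR R6, R0: R6=20^20=0
CMP R6, R4  (cmp 0,1)
JLT L1: taken
after XOR R5, 10: R5=23^10=29
halt.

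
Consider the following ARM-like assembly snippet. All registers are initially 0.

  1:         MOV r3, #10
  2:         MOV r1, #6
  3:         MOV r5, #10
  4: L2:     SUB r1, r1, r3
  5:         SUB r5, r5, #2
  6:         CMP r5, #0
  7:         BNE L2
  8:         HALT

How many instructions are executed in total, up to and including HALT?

after MOV r3, #10: r3=10
after MOV r1, #6: r1=6
after MOV r5, #10: r5=10
after SUB r1, r1, r3: r1=6-10=-4
after SUB r5, r5, #2: r5=10-2=8
CMP r5, #0  (cmp 8,0)
BNE L2: taken
after SUB r1, r1, r3: r1=(-4)-10=-14
after SUB r5, r5, #2: r5=8-2=6
CMP r5, #0  (cmp 6,0)
BNE L2: taken
after SUB r1, r1, r3: r1=(-14)-10=-24
after SUB r5, r5, #2: r5=6-2=4
CMP r5, #0  (cmp 4,0)
BNE L2: taken
after SUB r1, r1, r3: r1=(-24)-10=-34
after SUB r5, r5, #2: r5=4-2=2
CMP r5, #0  (cmp 2,0)
BNE L2: taken
after SUB r1, r1, r3: r1=(-34)-10=-44
after SUB r5, r5, #2: r5=2-2=0
CMP r5, #0  (cmp 0,0)
BNE L2: not taken
halt.
Total executed instructions: 24.

24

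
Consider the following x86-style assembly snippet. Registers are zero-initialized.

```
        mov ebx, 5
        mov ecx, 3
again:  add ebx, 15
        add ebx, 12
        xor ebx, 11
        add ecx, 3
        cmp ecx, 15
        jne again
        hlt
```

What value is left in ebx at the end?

ebx=5
ecx=3
ebx=5+15=20
ebx=20+12=32
ebx=32^11=43
ecx=3+3=6
cmp ecx, 15  (cmp 6,15)
jne again: taken
ebx=43+15=58
ebx=58+12=70
ebx=70^11=77
ecx=6+3=9
cmp ecx, 15  (cmp 9,15)
jne again: taken
ebx=77+15=92
ebx=92+12=104
ebx=104^11=99
ecx=9+3=12
cmp ecx, 15  (cmp 12,15)
jne again: taken
ebx=99+15=114
ebx=114+12=126
ebx=126^11=117
ecx=12+3=15
cmp ecx, 15  (cmp 15,15)
jne again: not taken
halt.

117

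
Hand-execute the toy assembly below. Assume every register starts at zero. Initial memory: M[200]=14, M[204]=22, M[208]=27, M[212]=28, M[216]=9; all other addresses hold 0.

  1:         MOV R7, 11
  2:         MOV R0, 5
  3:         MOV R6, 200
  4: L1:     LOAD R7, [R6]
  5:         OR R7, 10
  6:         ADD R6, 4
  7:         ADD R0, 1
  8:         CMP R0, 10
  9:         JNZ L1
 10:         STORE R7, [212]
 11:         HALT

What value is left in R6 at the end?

220

after MOV R7, 11: R7=11
after MOV R0, 5: R0=5
after MOV R6, 200: R6=200
after LOAD R7, [R6]: R7=M[200]=14
after OR R7, 10: R7=14|10=14
after ADD R6, 4: R6=200+4=204
after ADD R0, 1: R0=5+1=6
CMP R0, 10  (cmp 6,10)
JNZ L1: taken
after LOAD R7, [R6]: R7=M[204]=22
after OR R7, 10: R7=22|10=30
after ADD R6, 4: R6=204+4=208
after ADD R0, 1: R0=6+1=7
CMP R0, 10  (cmp 7,10)
JNZ L1: taken
after LOAD R7, [R6]: R7=M[208]=27
after OR R7, 10: R7=27|10=27
after ADD R6, 4: R6=208+4=212
after ADD R0, 1: R0=7+1=8
CMP R0, 10  (cmp 8,10)
JNZ L1: taken
after LOAD R7, [R6]: R7=M[212]=28
after OR R7, 10: R7=28|10=30
after ADD R6, 4: R6=212+4=216
after ADD R0, 1: R0=8+1=9
CMP R0, 10  (cmp 9,10)
JNZ L1: taken
after LOAD R7, [R6]: R7=M[216]=9
after OR R7, 10: R7=9|10=11
after ADD R6, 4: R6=216+4=220
after ADD R0, 1: R0=9+1=10
CMP R0, 10  (cmp 10,10)
JNZ L1: not taken
STORE R7, [212] → M[212]=11
halt.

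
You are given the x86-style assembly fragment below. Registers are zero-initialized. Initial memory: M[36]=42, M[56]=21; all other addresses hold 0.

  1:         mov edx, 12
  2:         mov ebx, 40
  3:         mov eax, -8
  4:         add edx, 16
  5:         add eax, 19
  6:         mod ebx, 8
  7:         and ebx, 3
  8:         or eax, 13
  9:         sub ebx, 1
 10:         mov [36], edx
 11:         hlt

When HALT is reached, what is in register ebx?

-1

mov edx, 12 → edx=12
mov ebx, 40 → ebx=40
mov eax, -8 → eax=-8
add edx, 16 → edx=12+16=28
add eax, 19 → eax=(-8)+19=11
mod ebx, 8 → ebx=40%8=0
and ebx, 3 → ebx=0&3=0
or eax, 13 → eax=11|13=15
sub ebx, 1 → ebx=0-1=-1
mov [36], edx → M[36]=28
halt.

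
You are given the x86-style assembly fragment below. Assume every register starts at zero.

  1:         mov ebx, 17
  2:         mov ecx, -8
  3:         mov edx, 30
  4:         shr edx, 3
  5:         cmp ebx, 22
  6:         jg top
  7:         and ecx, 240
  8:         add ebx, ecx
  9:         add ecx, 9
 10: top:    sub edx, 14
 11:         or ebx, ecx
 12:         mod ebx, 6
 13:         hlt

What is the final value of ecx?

249

mov ebx, 17 → ebx=17
mov ecx, -8 → ecx=-8
mov edx, 30 → edx=30
shr edx, 3 → edx=30>>3=3
cmp ebx, 22  (cmp 17,22)
jg top: not taken
and ecx, 240 → ecx=(-8)&240=240
add ebx, ecx → ebx=17+240=257
add ecx, 9 → ecx=240+9=249
sub edx, 14 → edx=3-14=-11
or ebx, ecx → ebx=257|249=505
mod ebx, 6 → ebx=505%6=1
halt.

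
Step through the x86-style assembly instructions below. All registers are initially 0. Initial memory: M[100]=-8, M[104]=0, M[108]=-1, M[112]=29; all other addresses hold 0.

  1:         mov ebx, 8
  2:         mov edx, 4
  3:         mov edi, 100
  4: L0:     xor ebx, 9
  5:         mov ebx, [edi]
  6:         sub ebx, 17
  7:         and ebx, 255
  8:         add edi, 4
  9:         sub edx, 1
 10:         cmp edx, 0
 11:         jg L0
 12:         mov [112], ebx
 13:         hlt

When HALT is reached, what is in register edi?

mov ebx, 8 → ebx=8
mov edx, 4 → edx=4
mov edi, 100 → edi=100
xor ebx, 9 → ebx=8^9=1
mov ebx, [edi] → ebx=M[100]=-8
sub ebx, 17 → ebx=(-8)-17=-25
and ebx, 255 → ebx=(-25)&255=231
add edi, 4 → edi=100+4=104
sub edx, 1 → edx=4-1=3
cmp edx, 0  (cmp 3,0)
jg L0: taken
xor ebx, 9 → ebx=231^9=238
mov ebx, [edi] → ebx=M[104]=0
sub ebx, 17 → ebx=0-17=-17
and ebx, 255 → ebx=(-17)&255=239
add edi, 4 → edi=104+4=108
sub edx, 1 → edx=3-1=2
cmp edx, 0  (cmp 2,0)
jg L0: taken
xor ebx, 9 → ebx=239^9=230
mov ebx, [edi] → ebx=M[108]=-1
sub ebx, 17 → ebx=(-1)-17=-18
and ebx, 255 → ebx=(-18)&255=238
add edi, 4 → edi=108+4=112
sub edx, 1 → edx=2-1=1
cmp edx, 0  (cmp 1,0)
jg L0: taken
xor ebx, 9 → ebx=238^9=231
mov ebx, [edi] → ebx=M[112]=29
sub ebx, 17 → ebx=29-17=12
and ebx, 255 → ebx=12&255=12
add edi, 4 → edi=112+4=116
sub edx, 1 → edx=1-1=0
cmp edx, 0  (cmp 0,0)
jg L0: not taken
mov [112], ebx → M[112]=12
halt.

116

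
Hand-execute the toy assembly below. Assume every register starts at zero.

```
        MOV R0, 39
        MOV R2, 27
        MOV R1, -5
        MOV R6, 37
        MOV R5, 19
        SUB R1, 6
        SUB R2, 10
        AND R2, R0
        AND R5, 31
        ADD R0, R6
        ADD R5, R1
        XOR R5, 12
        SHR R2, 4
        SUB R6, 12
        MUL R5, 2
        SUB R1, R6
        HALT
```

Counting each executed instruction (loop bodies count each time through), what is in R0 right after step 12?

76

R0=39
R2=27
R1=-5
R6=37
R5=19
R1=(-5)-6=-11
R2=27-10=17
R2=17&39=1
R5=19&31=19
R0=39+37=76
R5=19+(-11)=8
R5=8^12=4
After step 12: R0 = 76.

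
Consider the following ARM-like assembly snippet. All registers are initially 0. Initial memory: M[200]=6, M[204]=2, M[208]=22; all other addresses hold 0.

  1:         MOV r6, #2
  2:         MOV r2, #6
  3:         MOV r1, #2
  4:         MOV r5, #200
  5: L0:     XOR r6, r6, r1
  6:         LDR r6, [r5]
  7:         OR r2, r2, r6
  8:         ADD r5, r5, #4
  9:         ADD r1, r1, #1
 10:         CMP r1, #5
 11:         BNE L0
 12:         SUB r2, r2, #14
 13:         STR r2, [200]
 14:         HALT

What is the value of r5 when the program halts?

after MOV r6, #2: r6=2
after MOV r2, #6: r2=6
after MOV r1, #2: r1=2
after MOV r5, #200: r5=200
after XOR r6, r6, r1: r6=2^2=0
after LDR r6, [r5]: r6=M[200]=6
after OR r2, r2, r6: r2=6|6=6
after ADD r5, r5, #4: r5=200+4=204
after ADD r1, r1, #1: r1=2+1=3
CMP r1, #5  (cmp 3,5)
BNE L0: taken
after XOR r6, r6, r1: r6=6^3=5
after LDR r6, [r5]: r6=M[204]=2
after OR r2, r2, r6: r2=6|2=6
after ADD r5, r5, #4: r5=204+4=208
after ADD r1, r1, #1: r1=3+1=4
CMP r1, #5  (cmp 4,5)
BNE L0: taken
after XOR r6, r6, r1: r6=2^4=6
after LDR r6, [r5]: r6=M[208]=22
after OR r2, r2, r6: r2=6|22=22
after ADD r5, r5, #4: r5=208+4=212
after ADD r1, r1, #1: r1=4+1=5
CMP r1, #5  (cmp 5,5)
BNE L0: not taken
after SUB r2, r2, #14: r2=22-14=8
STR r2, [200] → M[200]=8
halt.

212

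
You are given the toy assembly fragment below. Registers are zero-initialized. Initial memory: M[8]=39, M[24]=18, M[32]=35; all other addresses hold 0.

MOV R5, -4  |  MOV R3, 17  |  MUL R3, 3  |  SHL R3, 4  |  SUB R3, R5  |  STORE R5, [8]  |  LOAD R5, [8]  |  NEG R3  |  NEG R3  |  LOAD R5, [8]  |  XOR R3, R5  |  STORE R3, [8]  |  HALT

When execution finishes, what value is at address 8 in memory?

-824

R5=-4
R3=17
R3=17*3=51
R3=51<<4=816
R3=816-(-4)=820
STORE R5, [8] → M[8]=-4
R5=M[8]=-4
R3=-(820)=-820
R3=-(-820)=820
R5=M[8]=-4
R3=820^(-4)=-824
STORE R3, [8] → M[8]=-824
halt.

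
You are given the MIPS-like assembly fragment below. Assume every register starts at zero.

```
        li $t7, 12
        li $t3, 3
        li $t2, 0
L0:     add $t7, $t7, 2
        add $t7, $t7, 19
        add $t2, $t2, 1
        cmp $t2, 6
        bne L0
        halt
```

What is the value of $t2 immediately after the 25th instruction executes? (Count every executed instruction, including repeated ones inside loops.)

4

after li $t7, 12: $t7=12
after li $t3, 3: $t3=3
after li $t2, 0: $t2=0
after add $t7, $t7, 2: $t7=12+2=14
after add $t7, $t7, 19: $t7=14+19=33
after add $t2, $t2, 1: $t2=0+1=1
cmp $t2, 6  (cmp 1,6)
bne L0: taken
after add $t7, $t7, 2: $t7=33+2=35
after add $t7, $t7, 19: $t7=35+19=54
after add $t2, $t2, 1: $t2=1+1=2
cmp $t2, 6  (cmp 2,6)
bne L0: taken
after add $t7, $t7, 2: $t7=54+2=56
after add $t7, $t7, 19: $t7=56+19=75
after add $t2, $t2, 1: $t2=2+1=3
cmp $t2, 6  (cmp 3,6)
bne L0: taken
after add $t7, $t7, 2: $t7=75+2=77
after add $t7, $t7, 19: $t7=77+19=96
after add $t2, $t2, 1: $t2=3+1=4
cmp $t2, 6  (cmp 4,6)
bne L0: taken
after add $t7, $t7, 2: $t7=96+2=98
after add $t7, $t7, 19: $t7=98+19=117
After step 25: $t2 = 4.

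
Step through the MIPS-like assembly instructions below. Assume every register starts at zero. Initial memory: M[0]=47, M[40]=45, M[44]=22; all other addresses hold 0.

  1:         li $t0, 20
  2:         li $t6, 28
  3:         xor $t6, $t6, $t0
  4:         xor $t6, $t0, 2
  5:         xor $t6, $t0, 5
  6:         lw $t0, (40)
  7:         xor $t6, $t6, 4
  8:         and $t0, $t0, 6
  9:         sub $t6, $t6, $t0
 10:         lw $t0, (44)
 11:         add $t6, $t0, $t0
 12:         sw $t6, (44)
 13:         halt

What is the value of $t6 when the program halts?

44

$t0=20
$t6=28
$t6=28^20=8
$t6=20^2=22
$t6=20^5=17
$t0=M[40]=45
$t6=17^4=21
$t0=45&6=4
$t6=21-4=17
$t0=M[44]=22
$t6=22+22=44
sw $t6, (44) → M[44]=44
halt.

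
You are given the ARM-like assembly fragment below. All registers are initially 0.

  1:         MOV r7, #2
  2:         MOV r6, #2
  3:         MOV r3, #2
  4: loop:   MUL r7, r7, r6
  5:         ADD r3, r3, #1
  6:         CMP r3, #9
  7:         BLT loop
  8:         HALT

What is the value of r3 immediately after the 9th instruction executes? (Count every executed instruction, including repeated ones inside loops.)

r7=2
r6=2
r3=2
r7=2*2=4
r3=2+1=3
CMP r3, #9  (cmp 3,9)
BLT loop: taken
r7=4*2=8
r3=3+1=4
After step 9: r3 = 4.

4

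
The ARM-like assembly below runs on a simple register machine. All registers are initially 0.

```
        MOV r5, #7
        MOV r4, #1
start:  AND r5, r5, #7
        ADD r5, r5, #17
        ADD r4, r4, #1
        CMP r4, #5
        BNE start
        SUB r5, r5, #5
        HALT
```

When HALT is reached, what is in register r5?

14

r5=7
r4=1
r5=7&7=7
r5=7+17=24
r4=1+1=2
CMP r4, #5  (cmp 2,5)
BNE start: taken
r5=24&7=0
r5=0+17=17
r4=2+1=3
CMP r4, #5  (cmp 3,5)
BNE start: taken
r5=17&7=1
r5=1+17=18
r4=3+1=4
CMP r4, #5  (cmp 4,5)
BNE start: taken
r5=18&7=2
r5=2+17=19
r4=4+1=5
CMP r4, #5  (cmp 5,5)
BNE start: not taken
r5=19-5=14
halt.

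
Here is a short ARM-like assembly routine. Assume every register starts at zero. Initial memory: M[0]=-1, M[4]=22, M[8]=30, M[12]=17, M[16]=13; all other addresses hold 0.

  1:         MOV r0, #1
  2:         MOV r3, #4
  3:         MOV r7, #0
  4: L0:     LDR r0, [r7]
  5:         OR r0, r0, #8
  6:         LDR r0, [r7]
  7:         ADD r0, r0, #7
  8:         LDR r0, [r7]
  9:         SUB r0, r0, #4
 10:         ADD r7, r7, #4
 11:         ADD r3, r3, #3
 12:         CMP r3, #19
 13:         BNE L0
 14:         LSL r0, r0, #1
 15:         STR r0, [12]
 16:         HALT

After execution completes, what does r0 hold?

18

r0=1
r3=4
r7=0
r0=M[0]=-1
r0=(-1)|8=-1
r0=M[0]=-1
r0=(-1)+7=6
r0=M[0]=-1
r0=(-1)-4=-5
r7=0+4=4
r3=4+3=7
CMP r3, #19  (cmp 7,19)
BNE L0: taken
r0=M[4]=22
r0=22|8=30
r0=M[4]=22
r0=22+7=29
r0=M[4]=22
r0=22-4=18
r7=4+4=8
r3=7+3=10
CMP r3, #19  (cmp 10,19)
BNE L0: taken
r0=M[8]=30
r0=30|8=30
r0=M[8]=30
r0=30+7=37
r0=M[8]=30
r0=30-4=26
r7=8+4=12
r3=10+3=13
CMP r3, #19  (cmp 13,19)
BNE L0: taken
r0=M[12]=17
r0=17|8=25
r0=M[12]=17
r0=17+7=24
r0=M[12]=17
r0=17-4=13
r7=12+4=16
r3=13+3=16
CMP r3, #19  (cmp 16,19)
BNE L0: taken
r0=M[16]=13
r0=13|8=13
r0=M[16]=13
r0=13+7=20
r0=M[16]=13
r0=13-4=9
r7=16+4=20
r3=16+3=19
CMP r3, #19  (cmp 19,19)
BNE L0: not taken
r0=9<<1=18
STR r0, [12] → M[12]=18
halt.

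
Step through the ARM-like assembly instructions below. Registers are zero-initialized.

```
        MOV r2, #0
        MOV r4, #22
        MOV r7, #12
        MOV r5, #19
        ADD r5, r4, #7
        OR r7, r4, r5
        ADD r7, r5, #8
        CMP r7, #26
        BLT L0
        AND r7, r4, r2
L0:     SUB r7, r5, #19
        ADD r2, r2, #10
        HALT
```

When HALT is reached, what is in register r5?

29

after MOV r2, #0: r2=0
after MOV r4, #22: r4=22
after MOV r7, #12: r7=12
after MOV r5, #19: r5=19
after ADD r5, r4, #7: r5=22+7=29
after OR r7, r4, r5: r7=22|29=31
after ADD r7, r5, #8: r7=29+8=37
CMP r7, #26  (cmp 37,26)
BLT L0: not taken
after AND r7, r4, r2: r7=22&0=0
after SUB r7, r5, #19: r7=29-19=10
after ADD r2, r2, #10: r2=0+10=10
halt.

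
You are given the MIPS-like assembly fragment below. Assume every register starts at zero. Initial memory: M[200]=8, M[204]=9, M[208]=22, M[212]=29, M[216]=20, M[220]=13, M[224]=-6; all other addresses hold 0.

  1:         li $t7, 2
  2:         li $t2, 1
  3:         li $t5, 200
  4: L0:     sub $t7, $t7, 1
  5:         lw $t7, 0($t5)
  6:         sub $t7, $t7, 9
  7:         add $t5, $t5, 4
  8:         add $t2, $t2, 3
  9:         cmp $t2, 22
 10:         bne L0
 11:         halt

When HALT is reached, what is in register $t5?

$t7=2
$t2=1
$t5=200
$t7=2-1=1
$t7=M[200]=8
$t7=8-9=-1
$t5=200+4=204
$t2=1+3=4
cmp $t2, 22  (cmp 4,22)
bne L0: taken
$t7=(-1)-1=-2
$t7=M[204]=9
$t7=9-9=0
$t5=204+4=208
$t2=4+3=7
cmp $t2, 22  (cmp 7,22)
bne L0: taken
$t7=0-1=-1
$t7=M[208]=22
$t7=22-9=13
$t5=208+4=212
$t2=7+3=10
cmp $t2, 22  (cmp 10,22)
bne L0: taken
$t7=13-1=12
$t7=M[212]=29
$t7=29-9=20
$t5=212+4=216
$t2=10+3=13
cmp $t2, 22  (cmp 13,22)
bne L0: taken
$t7=20-1=19
$t7=M[216]=20
$t7=20-9=11
$t5=216+4=220
$t2=13+3=16
cmp $t2, 22  (cmp 16,22)
bne L0: taken
$t7=11-1=10
$t7=M[220]=13
$t7=13-9=4
$t5=220+4=224
$t2=16+3=19
cmp $t2, 22  (cmp 19,22)
bne L0: taken
$t7=4-1=3
$t7=M[224]=-6
$t7=(-6)-9=-15
$t5=224+4=228
$t2=19+3=22
cmp $t2, 22  (cmp 22,22)
bne L0: not taken
halt.

228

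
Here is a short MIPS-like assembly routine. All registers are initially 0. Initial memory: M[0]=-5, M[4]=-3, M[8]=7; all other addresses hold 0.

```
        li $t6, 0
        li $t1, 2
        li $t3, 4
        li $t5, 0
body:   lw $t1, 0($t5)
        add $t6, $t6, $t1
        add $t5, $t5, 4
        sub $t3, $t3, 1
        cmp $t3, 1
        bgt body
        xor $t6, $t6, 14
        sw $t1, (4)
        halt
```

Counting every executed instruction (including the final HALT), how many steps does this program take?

$t6=0
$t1=2
$t3=4
$t5=0
$t1=M[0]=-5
$t6=0+(-5)=-5
$t5=0+4=4
$t3=4-1=3
cmp $t3, 1  (cmp 3,1)
bgt body: taken
$t1=M[4]=-3
$t6=(-5)+(-3)=-8
$t5=4+4=8
$t3=3-1=2
cmp $t3, 1  (cmp 2,1)
bgt body: taken
$t1=M[8]=7
$t6=(-8)+7=-1
$t5=8+4=12
$t3=2-1=1
cmp $t3, 1  (cmp 1,1)
bgt body: not taken
$t6=(-1)^14=-15
sw $t1, (4) → M[4]=7
halt.
Total executed instructions: 25.

25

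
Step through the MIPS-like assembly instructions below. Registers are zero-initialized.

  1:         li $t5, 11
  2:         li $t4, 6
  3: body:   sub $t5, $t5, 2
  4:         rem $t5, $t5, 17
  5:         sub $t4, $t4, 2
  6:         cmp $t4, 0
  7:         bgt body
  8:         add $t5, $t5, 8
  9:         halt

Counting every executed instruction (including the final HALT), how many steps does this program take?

19

$t5=11
$t4=6
$t5=11-2=9
$t5=9%17=9
$t4=6-2=4
cmp $t4, 0  (cmp 4,0)
bgt body: taken
$t5=9-2=7
$t5=7%17=7
$t4=4-2=2
cmp $t4, 0  (cmp 2,0)
bgt body: taken
$t5=7-2=5
$t5=5%17=5
$t4=2-2=0
cmp $t4, 0  (cmp 0,0)
bgt body: not taken
$t5=5+8=13
halt.
Total executed instructions: 19.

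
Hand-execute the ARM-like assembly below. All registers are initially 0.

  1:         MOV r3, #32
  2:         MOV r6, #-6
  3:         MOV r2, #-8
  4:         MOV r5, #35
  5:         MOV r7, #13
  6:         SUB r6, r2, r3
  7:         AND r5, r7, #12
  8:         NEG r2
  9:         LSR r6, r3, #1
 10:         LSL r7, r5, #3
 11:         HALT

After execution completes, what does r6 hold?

16

r3=32
r6=-6
r2=-8
r5=35
r7=13
r6=(-8)-32=-40
r5=13&12=12
r2=-(-8)=8
r6=32>>1=16
r7=12<<3=96
halt.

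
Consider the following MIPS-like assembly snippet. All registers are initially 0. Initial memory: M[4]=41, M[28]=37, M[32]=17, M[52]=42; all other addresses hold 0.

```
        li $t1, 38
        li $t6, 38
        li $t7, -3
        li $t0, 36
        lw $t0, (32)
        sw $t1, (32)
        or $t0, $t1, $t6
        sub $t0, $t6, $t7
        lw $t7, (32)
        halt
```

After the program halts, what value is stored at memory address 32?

after li $t1, 38: $t1=38
after li $t6, 38: $t6=38
after li $t7, -3: $t7=-3
after li $t0, 36: $t0=36
after lw $t0, (32): $t0=M[32]=17
sw $t1, (32) → M[32]=38
after or $t0, $t1, $t6: $t0=38|38=38
after sub $t0, $t6, $t7: $t0=38-(-3)=41
after lw $t7, (32): $t7=M[32]=38
halt.

38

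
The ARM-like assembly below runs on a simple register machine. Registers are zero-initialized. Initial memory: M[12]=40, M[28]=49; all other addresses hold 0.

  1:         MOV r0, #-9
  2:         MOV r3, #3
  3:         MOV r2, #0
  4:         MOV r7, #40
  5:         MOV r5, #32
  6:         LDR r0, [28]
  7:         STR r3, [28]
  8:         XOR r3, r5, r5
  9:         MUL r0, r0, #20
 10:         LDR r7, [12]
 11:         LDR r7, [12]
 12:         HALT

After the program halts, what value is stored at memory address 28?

r0=-9
r3=3
r2=0
r7=40
r5=32
r0=M[28]=49
STR r3, [28] → M[28]=3
r3=32^32=0
r0=49*20=980
r7=M[12]=40
r7=M[12]=40
halt.

3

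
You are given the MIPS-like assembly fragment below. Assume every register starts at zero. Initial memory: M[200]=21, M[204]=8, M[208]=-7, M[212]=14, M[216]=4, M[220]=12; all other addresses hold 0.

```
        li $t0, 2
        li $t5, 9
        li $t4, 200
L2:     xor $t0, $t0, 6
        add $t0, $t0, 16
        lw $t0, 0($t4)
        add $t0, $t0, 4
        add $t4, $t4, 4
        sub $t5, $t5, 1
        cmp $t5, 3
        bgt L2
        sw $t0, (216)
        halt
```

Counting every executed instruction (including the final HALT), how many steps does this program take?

53

after li $t0, 2: $t0=2
after li $t5, 9: $t5=9
after li $t4, 200: $t4=200
after xor $t0, $t0, 6: $t0=2^6=4
after add $t0, $t0, 16: $t0=4+16=20
after lw $t0, 0($t4): $t0=M[200]=21
after add $t0, $t0, 4: $t0=21+4=25
after add $t4, $t4, 4: $t4=200+4=204
after sub $t5, $t5, 1: $t5=9-1=8
cmp $t5, 3  (cmp 8,3)
bgt L2: taken
after xor $t0, $t0, 6: $t0=25^6=31
after add $t0, $t0, 16: $t0=31+16=47
after lw $t0, 0($t4): $t0=M[204]=8
after add $t0, $t0, 4: $t0=8+4=12
after add $t4, $t4, 4: $t4=204+4=208
after sub $t5, $t5, 1: $t5=8-1=7
cmp $t5, 3  (cmp 7,3)
bgt L2: taken
after xor $t0, $t0, 6: $t0=12^6=10
after add $t0, $t0, 16: $t0=10+16=26
after lw $t0, 0($t4): $t0=M[208]=-7
after add $t0, $t0, 4: $t0=(-7)+4=-3
after add $t4, $t4, 4: $t4=208+4=212
after sub $t5, $t5, 1: $t5=7-1=6
cmp $t5, 3  (cmp 6,3)
bgt L2: taken
after xor $t0, $t0, 6: $t0=(-3)^6=-5
after add $t0, $t0, 16: $t0=(-5)+16=11
after lw $t0, 0($t4): $t0=M[212]=14
after add $t0, $t0, 4: $t0=14+4=18
after add $t4, $t4, 4: $t4=212+4=216
after sub $t5, $t5, 1: $t5=6-1=5
cmp $t5, 3  (cmp 5,3)
bgt L2: taken
after xor $t0, $t0, 6: $t0=18^6=20
after add $t0, $t0, 16: $t0=20+16=36
after lw $t0, 0($t4): $t0=M[216]=4
after add $t0, $t0, 4: $t0=4+4=8
after add $t4, $t4, 4: $t4=216+4=220
after sub $t5, $t5, 1: $t5=5-1=4
cmp $t5, 3  (cmp 4,3)
bgt L2: taken
after xor $t0, $t0, 6: $t0=8^6=14
after add $t0, $t0, 16: $t0=14+16=30
after lw $t0, 0($t4): $t0=M[220]=12
after add $t0, $t0, 4: $t0=12+4=16
after add $t4, $t4, 4: $t4=220+4=224
after sub $t5, $t5, 1: $t5=4-1=3
cmp $t5, 3  (cmp 3,3)
bgt L2: not taken
sw $t0, (216) → M[216]=16
halt.
Total executed instructions: 53.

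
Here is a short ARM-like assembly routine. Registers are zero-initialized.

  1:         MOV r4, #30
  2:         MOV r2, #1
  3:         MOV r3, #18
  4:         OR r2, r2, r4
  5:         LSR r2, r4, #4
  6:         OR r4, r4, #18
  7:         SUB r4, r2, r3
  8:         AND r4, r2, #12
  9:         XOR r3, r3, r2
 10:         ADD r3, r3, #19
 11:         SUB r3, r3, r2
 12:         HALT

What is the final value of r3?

37

after MOV r4, #30: r4=30
after MOV r2, #1: r2=1
after MOV r3, #18: r3=18
after OR r2, r2, r4: r2=1|30=31
after LSR r2, r4, #4: r2=30>>4=1
after OR r4, r4, #18: r4=30|18=30
after SUB r4, r2, r3: r4=1-18=-17
after AND r4, r2, #12: r4=1&12=0
after XOR r3, r3, r2: r3=18^1=19
after ADD r3, r3, #19: r3=19+19=38
after SUB r3, r3, r2: r3=38-1=37
halt.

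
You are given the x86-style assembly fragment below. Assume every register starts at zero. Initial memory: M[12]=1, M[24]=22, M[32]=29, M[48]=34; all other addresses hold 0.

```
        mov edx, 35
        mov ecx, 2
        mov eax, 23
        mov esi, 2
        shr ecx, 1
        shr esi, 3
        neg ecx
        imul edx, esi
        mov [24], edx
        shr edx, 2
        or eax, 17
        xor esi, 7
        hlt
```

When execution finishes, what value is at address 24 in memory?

0

after mov edx, 35: edx=35
after mov ecx, 2: ecx=2
after mov eax, 23: eax=23
after mov esi, 2: esi=2
after shr ecx, 1: ecx=2>>1=1
after shr esi, 3: esi=2>>3=0
after neg ecx: ecx=-(1)=-1
after imul edx, esi: edx=35*0=0
mov [24], edx → M[24]=0
after shr edx, 2: edx=0>>2=0
after or eax, 17: eax=23|17=23
after xor esi, 7: esi=0^7=7
halt.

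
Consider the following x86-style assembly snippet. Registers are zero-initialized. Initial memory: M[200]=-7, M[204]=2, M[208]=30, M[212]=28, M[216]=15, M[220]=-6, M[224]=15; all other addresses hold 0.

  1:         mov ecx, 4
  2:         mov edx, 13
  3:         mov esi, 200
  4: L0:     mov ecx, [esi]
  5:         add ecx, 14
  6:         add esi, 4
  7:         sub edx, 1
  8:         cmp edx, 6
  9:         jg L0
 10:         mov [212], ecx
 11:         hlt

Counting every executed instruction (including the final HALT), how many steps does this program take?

ecx=4
edx=13
esi=200
ecx=M[200]=-7
ecx=(-7)+14=7
esi=200+4=204
edx=13-1=12
cmp edx, 6  (cmp 12,6)
jg L0: taken
ecx=M[204]=2
ecx=2+14=16
esi=204+4=208
edx=12-1=11
cmp edx, 6  (cmp 11,6)
jg L0: taken
ecx=M[208]=30
ecx=30+14=44
esi=208+4=212
edx=11-1=10
cmp edx, 6  (cmp 10,6)
jg L0: taken
ecx=M[212]=28
ecx=28+14=42
esi=212+4=216
edx=10-1=9
cmp edx, 6  (cmp 9,6)
jg L0: taken
ecx=M[216]=15
ecx=15+14=29
esi=216+4=220
edx=9-1=8
cmp edx, 6  (cmp 8,6)
jg L0: taken
ecx=M[220]=-6
ecx=(-6)+14=8
esi=220+4=224
edx=8-1=7
cmp edx, 6  (cmp 7,6)
jg L0: taken
ecx=M[224]=15
ecx=15+14=29
esi=224+4=228
edx=7-1=6
cmp edx, 6  (cmp 6,6)
jg L0: not taken
mov [212], ecx → M[212]=29
halt.
Total executed instructions: 47.

47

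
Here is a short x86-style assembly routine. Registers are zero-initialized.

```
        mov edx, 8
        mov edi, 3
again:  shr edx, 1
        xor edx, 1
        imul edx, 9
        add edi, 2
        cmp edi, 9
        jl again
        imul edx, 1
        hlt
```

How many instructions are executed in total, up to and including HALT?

22

edx=8
edi=3
edx=8>>1=4
edx=4^1=5
edx=5*9=45
edi=3+2=5
cmp edi, 9  (cmp 5,9)
jl again: taken
edx=45>>1=22
edx=22^1=23
edx=23*9=207
edi=5+2=7
cmp edi, 9  (cmp 7,9)
jl again: taken
edx=207>>1=103
edx=103^1=102
edx=102*9=918
edi=7+2=9
cmp edi, 9  (cmp 9,9)
jl again: not taken
edx=918*1=918
halt.
Total executed instructions: 22.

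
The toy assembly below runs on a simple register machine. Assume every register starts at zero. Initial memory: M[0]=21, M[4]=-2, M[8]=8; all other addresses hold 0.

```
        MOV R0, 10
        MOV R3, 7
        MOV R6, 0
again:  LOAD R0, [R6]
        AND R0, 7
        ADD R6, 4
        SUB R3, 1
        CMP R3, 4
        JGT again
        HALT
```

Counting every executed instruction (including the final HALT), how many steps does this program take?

22

after MOV R0, 10: R0=10
after MOV R3, 7: R3=7
after MOV R6, 0: R6=0
after LOAD R0, [R6]: R0=M[0]=21
after AND R0, 7: R0=21&7=5
after ADD R6, 4: R6=0+4=4
after SUB R3, 1: R3=7-1=6
CMP R3, 4  (cmp 6,4)
JGT again: taken
after LOAD R0, [R6]: R0=M[4]=-2
after AND R0, 7: R0=(-2)&7=6
after ADD R6, 4: R6=4+4=8
after SUB R3, 1: R3=6-1=5
CMP R3, 4  (cmp 5,4)
JGT again: taken
after LOAD R0, [R6]: R0=M[8]=8
after AND R0, 7: R0=8&7=0
after ADD R6, 4: R6=8+4=12
after SUB R3, 1: R3=5-1=4
CMP R3, 4  (cmp 4,4)
JGT again: not taken
halt.
Total executed instructions: 22.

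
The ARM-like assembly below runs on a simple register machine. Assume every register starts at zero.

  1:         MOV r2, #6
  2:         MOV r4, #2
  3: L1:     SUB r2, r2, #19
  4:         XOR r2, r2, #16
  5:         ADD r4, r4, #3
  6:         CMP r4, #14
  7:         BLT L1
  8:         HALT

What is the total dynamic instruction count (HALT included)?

r2=6
r4=2
r2=6-19=-13
r2=(-13)^16=-29
r4=2+3=5
CMP r4, #14  (cmp 5,14)
BLT L1: taken
r2=(-29)-19=-48
r2=(-48)^16=-64
r4=5+3=8
CMP r4, #14  (cmp 8,14)
BLT L1: taken
r2=(-64)-19=-83
r2=(-83)^16=-67
r4=8+3=11
CMP r4, #14  (cmp 11,14)
BLT L1: taken
r2=(-67)-19=-86
r2=(-86)^16=-70
r4=11+3=14
CMP r4, #14  (cmp 14,14)
BLT L1: not taken
halt.
Total executed instructions: 23.

23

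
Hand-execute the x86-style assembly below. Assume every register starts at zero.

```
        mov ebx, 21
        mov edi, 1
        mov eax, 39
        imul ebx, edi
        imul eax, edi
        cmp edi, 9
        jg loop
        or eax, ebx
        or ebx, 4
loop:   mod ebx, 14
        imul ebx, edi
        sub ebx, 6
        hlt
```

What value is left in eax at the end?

mov ebx, 21 → ebx=21
mov edi, 1 → edi=1
mov eax, 39 → eax=39
imul ebx, edi → ebx=21*1=21
imul eax, edi → eax=39*1=39
cmp edi, 9  (cmp 1,9)
jg loop: not taken
or eax, ebx → eax=39|21=55
or ebx, 4 → ebx=21|4=21
mod ebx, 14 → ebx=21%14=7
imul ebx, edi → ebx=7*1=7
sub ebx, 6 → ebx=7-6=1
halt.

55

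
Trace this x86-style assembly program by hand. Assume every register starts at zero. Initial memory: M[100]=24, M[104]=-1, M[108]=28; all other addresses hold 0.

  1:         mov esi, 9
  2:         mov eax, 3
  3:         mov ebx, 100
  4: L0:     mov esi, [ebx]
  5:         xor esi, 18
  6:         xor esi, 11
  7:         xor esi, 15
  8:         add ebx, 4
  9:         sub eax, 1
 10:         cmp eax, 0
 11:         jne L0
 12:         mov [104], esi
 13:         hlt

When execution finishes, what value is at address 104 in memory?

10

esi=9
eax=3
ebx=100
esi=M[100]=24
esi=24^18=10
esi=10^11=1
esi=1^15=14
ebx=100+4=104
eax=3-1=2
cmp eax, 0  (cmp 2,0)
jne L0: taken
esi=M[104]=-1
esi=(-1)^18=-19
esi=(-19)^11=-26
esi=(-26)^15=-23
ebx=104+4=108
eax=2-1=1
cmp eax, 0  (cmp 1,0)
jne L0: taken
esi=M[108]=28
esi=28^18=14
esi=14^11=5
esi=5^15=10
ebx=108+4=112
eax=1-1=0
cmp eax, 0  (cmp 0,0)
jne L0: not taken
mov [104], esi → M[104]=10
halt.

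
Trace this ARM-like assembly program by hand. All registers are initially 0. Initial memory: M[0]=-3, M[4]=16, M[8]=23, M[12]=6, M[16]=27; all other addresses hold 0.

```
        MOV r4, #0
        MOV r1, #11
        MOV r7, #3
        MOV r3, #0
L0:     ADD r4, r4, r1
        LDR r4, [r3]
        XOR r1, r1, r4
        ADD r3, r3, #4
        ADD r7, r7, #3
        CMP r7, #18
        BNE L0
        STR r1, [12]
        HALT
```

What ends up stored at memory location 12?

MOV r4, #0 → r4=0
MOV r1, #11 → r1=11
MOV r7, #3 → r7=3
MOV r3, #0 → r3=0
ADD r4, r4, r1 → r4=0+11=11
LDR r4, [r3] → r4=M[0]=-3
XOR r1, r1, r4 → r1=11^(-3)=-10
ADD r3, r3, #4 → r3=0+4=4
ADD r7, r7, #3 → r7=3+3=6
CMP r7, #18  (cmp 6,18)
BNE L0: taken
ADD r4, r4, r1 → r4=(-3)+(-10)=-13
LDR r4, [r3] → r4=M[4]=16
XOR r1, r1, r4 → r1=(-10)^16=-26
ADD r3, r3, #4 → r3=4+4=8
ADD r7, r7, #3 → r7=6+3=9
CMP r7, #18  (cmp 9,18)
BNE L0: taken
ADD r4, r4, r1 → r4=16+(-26)=-10
LDR r4, [r3] → r4=M[8]=23
XOR r1, r1, r4 → r1=(-26)^23=-15
ADD r3, r3, #4 → r3=8+4=12
ADD r7, r7, #3 → r7=9+3=12
CMP r7, #18  (cmp 12,18)
BNE L0: taken
ADD r4, r4, r1 → r4=23+(-15)=8
LDR r4, [r3] → r4=M[12]=6
XOR r1, r1, r4 → r1=(-15)^6=-9
ADD r3, r3, #4 → r3=12+4=16
ADD r7, r7, #3 → r7=12+3=15
CMP r7, #18  (cmp 15,18)
BNE L0: taken
ADD r4, r4, r1 → r4=6+(-9)=-3
LDR r4, [r3] → r4=M[16]=27
XOR r1, r1, r4 → r1=(-9)^27=-20
ADD r3, r3, #4 → r3=16+4=20
ADD r7, r7, #3 → r7=15+3=18
CMP r7, #18  (cmp 18,18)
BNE L0: not taken
STR r1, [12] → M[12]=-20
halt.

-20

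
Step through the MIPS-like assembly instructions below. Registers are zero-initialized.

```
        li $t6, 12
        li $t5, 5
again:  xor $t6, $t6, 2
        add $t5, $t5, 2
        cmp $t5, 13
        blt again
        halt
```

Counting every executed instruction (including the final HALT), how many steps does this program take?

19

after li $t6, 12: $t6=12
after li $t5, 5: $t5=5
after xor $t6, $t6, 2: $t6=12^2=14
after add $t5, $t5, 2: $t5=5+2=7
cmp $t5, 13  (cmp 7,13)
blt again: taken
after xor $t6, $t6, 2: $t6=14^2=12
after add $t5, $t5, 2: $t5=7+2=9
cmp $t5, 13  (cmp 9,13)
blt again: taken
after xor $t6, $t6, 2: $t6=12^2=14
after add $t5, $t5, 2: $t5=9+2=11
cmp $t5, 13  (cmp 11,13)
blt again: taken
after xor $t6, $t6, 2: $t6=14^2=12
after add $t5, $t5, 2: $t5=11+2=13
cmp $t5, 13  (cmp 13,13)
blt again: not taken
halt.
Total executed instructions: 19.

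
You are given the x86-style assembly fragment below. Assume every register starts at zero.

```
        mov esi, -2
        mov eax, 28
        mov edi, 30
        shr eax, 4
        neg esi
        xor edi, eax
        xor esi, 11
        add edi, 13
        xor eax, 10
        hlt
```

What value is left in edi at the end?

esi=-2
eax=28
edi=30
eax=28>>4=1
esi=-(-2)=2
edi=30^1=31
esi=2^11=9
edi=31+13=44
eax=1^10=11
halt.

44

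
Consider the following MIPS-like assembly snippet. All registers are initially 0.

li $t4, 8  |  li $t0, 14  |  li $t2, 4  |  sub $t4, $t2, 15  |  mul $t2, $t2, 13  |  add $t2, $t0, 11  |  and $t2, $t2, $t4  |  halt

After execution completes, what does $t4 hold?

li $t4, 8 → $t4=8
li $t0, 14 → $t0=14
li $t2, 4 → $t2=4
sub $t4, $t2, 15 → $t4=4-15=-11
mul $t2, $t2, 13 → $t2=4*13=52
add $t2, $t0, 11 → $t2=14+11=25
and $t2, $t2, $t4 → $t2=25&(-11)=17
halt.

-11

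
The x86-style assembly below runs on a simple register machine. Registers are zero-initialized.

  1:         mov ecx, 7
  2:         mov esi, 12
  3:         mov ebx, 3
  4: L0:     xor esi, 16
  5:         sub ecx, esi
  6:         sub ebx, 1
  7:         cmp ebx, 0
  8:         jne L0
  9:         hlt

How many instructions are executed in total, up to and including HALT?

19

ecx=7
esi=12
ebx=3
esi=12^16=28
ecx=7-28=-21
ebx=3-1=2
cmp ebx, 0  (cmp 2,0)
jne L0: taken
esi=28^16=12
ecx=(-21)-12=-33
ebx=2-1=1
cmp ebx, 0  (cmp 1,0)
jne L0: taken
esi=12^16=28
ecx=(-33)-28=-61
ebx=1-1=0
cmp ebx, 0  (cmp 0,0)
jne L0: not taken
halt.
Total executed instructions: 19.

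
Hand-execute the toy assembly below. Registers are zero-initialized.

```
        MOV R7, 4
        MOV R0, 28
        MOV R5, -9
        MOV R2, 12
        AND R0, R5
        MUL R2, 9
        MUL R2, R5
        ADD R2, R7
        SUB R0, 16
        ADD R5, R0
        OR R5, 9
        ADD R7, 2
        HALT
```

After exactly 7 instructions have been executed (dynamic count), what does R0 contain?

after MOV R7, 4: R7=4
after MOV R0, 28: R0=28
after MOV R5, -9: R5=-9
after MOV R2, 12: R2=12
after AND R0, R5: R0=28&(-9)=20
after MUL R2, 9: R2=12*9=108
after MUL R2, R5: R2=108*(-9)=-972
After step 7: R0 = 20.

20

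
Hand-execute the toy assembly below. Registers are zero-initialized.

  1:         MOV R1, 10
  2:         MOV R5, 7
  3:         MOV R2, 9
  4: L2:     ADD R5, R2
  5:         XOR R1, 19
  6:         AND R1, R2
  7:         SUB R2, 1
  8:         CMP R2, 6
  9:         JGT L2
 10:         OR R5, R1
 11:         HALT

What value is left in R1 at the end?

3

MOV R1, 10 → R1=10
MOV R5, 7 → R5=7
MOV R2, 9 → R2=9
ADD R5, R2 → R5=7+9=16
XOR R1, 19 → R1=10^19=25
AND R1, R2 → R1=25&9=9
SUB R2, 1 → R2=9-1=8
CMP R2, 6  (cmp 8,6)
JGT L2: taken
ADD R5, R2 → R5=16+8=24
XOR R1, 19 → R1=9^19=26
AND R1, R2 → R1=26&8=8
SUB R2, 1 → R2=8-1=7
CMP R2, 6  (cmp 7,6)
JGT L2: taken
ADD R5, R2 → R5=24+7=31
XOR R1, 19 → R1=8^19=27
AND R1, R2 → R1=27&7=3
SUB R2, 1 → R2=7-1=6
CMP R2, 6  (cmp 6,6)
JGT L2: not taken
OR R5, R1 → R5=31|3=31
halt.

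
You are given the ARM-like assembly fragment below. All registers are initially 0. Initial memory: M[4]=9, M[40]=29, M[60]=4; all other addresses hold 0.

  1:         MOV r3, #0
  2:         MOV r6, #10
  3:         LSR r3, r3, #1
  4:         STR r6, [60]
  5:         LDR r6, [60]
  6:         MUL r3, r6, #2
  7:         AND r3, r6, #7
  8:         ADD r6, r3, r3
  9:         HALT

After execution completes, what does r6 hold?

MOV r3, #0 → r3=0
MOV r6, #10 → r6=10
LSR r3, r3, #1 → r3=0>>1=0
STR r6, [60] → M[60]=10
LDR r6, [60] → r6=M[60]=10
MUL r3, r6, #2 → r3=10*2=20
AND r3, r6, #7 → r3=10&7=2
ADD r6, r3, r3 → r6=2+2=4
halt.

4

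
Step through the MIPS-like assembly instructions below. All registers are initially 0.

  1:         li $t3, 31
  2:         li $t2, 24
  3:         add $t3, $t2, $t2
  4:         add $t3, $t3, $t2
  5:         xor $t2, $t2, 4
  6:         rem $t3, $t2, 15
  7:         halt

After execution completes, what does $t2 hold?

after li $t3, 31: $t3=31
after li $t2, 24: $t2=24
after add $t3, $t2, $t2: $t3=24+24=48
after add $t3, $t3, $t2: $t3=48+24=72
after xor $t2, $t2, 4: $t2=24^4=28
after rem $t3, $t2, 15: $t3=28%15=13
halt.

28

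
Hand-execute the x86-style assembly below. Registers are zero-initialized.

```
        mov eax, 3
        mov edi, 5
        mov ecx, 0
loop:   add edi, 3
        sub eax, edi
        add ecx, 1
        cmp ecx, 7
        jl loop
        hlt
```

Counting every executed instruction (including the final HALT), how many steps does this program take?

39

eax=3
edi=5
ecx=0
edi=5+3=8
eax=3-8=-5
ecx=0+1=1
cmp ecx, 7  (cmp 1,7)
jl loop: taken
edi=8+3=11
eax=(-5)-11=-16
ecx=1+1=2
cmp ecx, 7  (cmp 2,7)
jl loop: taken
edi=11+3=14
eax=(-16)-14=-30
ecx=2+1=3
cmp ecx, 7  (cmp 3,7)
jl loop: taken
edi=14+3=17
eax=(-30)-17=-47
ecx=3+1=4
cmp ecx, 7  (cmp 4,7)
jl loop: taken
edi=17+3=20
eax=(-47)-20=-67
ecx=4+1=5
cmp ecx, 7  (cmp 5,7)
jl loop: taken
edi=20+3=23
eax=(-67)-23=-90
ecx=5+1=6
cmp ecx, 7  (cmp 6,7)
jl loop: taken
edi=23+3=26
eax=(-90)-26=-116
ecx=6+1=7
cmp ecx, 7  (cmp 7,7)
jl loop: not taken
halt.
Total executed instructions: 39.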